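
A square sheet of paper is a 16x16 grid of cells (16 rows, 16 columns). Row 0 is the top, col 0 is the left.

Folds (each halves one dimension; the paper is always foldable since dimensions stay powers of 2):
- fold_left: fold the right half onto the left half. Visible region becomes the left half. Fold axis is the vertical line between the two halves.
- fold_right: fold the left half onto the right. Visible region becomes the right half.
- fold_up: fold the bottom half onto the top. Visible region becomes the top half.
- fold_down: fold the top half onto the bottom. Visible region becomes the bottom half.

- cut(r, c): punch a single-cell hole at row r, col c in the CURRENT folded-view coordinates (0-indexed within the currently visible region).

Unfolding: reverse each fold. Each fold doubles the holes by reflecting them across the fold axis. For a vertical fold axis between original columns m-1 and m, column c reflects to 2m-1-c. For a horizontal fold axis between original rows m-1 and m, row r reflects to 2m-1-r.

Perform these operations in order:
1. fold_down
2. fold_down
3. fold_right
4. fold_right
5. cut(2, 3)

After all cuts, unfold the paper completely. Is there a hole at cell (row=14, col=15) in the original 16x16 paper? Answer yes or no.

Op 1 fold_down: fold axis h@8; visible region now rows[8,16) x cols[0,16) = 8x16
Op 2 fold_down: fold axis h@12; visible region now rows[12,16) x cols[0,16) = 4x16
Op 3 fold_right: fold axis v@8; visible region now rows[12,16) x cols[8,16) = 4x8
Op 4 fold_right: fold axis v@12; visible region now rows[12,16) x cols[12,16) = 4x4
Op 5 cut(2, 3): punch at orig (14,15); cuts so far [(14, 15)]; region rows[12,16) x cols[12,16) = 4x4
Unfold 1 (reflect across v@12): 2 holes -> [(14, 8), (14, 15)]
Unfold 2 (reflect across v@8): 4 holes -> [(14, 0), (14, 7), (14, 8), (14, 15)]
Unfold 3 (reflect across h@12): 8 holes -> [(9, 0), (9, 7), (9, 8), (9, 15), (14, 0), (14, 7), (14, 8), (14, 15)]
Unfold 4 (reflect across h@8): 16 holes -> [(1, 0), (1, 7), (1, 8), (1, 15), (6, 0), (6, 7), (6, 8), (6, 15), (9, 0), (9, 7), (9, 8), (9, 15), (14, 0), (14, 7), (14, 8), (14, 15)]
Holes: [(1, 0), (1, 7), (1, 8), (1, 15), (6, 0), (6, 7), (6, 8), (6, 15), (9, 0), (9, 7), (9, 8), (9, 15), (14, 0), (14, 7), (14, 8), (14, 15)]

Answer: yes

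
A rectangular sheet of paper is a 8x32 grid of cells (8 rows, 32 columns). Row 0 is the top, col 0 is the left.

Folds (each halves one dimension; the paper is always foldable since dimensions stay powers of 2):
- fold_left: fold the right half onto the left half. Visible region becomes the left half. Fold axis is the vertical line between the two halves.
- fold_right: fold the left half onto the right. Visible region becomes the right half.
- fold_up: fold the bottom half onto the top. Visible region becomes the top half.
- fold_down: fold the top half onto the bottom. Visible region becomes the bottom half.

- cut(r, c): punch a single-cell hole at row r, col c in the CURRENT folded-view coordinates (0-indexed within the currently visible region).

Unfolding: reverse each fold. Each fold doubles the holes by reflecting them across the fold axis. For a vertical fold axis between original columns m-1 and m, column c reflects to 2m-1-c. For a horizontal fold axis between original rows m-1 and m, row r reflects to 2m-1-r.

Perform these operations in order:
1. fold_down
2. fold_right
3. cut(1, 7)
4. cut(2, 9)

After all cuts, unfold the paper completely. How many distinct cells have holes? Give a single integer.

Op 1 fold_down: fold axis h@4; visible region now rows[4,8) x cols[0,32) = 4x32
Op 2 fold_right: fold axis v@16; visible region now rows[4,8) x cols[16,32) = 4x16
Op 3 cut(1, 7): punch at orig (5,23); cuts so far [(5, 23)]; region rows[4,8) x cols[16,32) = 4x16
Op 4 cut(2, 9): punch at orig (6,25); cuts so far [(5, 23), (6, 25)]; region rows[4,8) x cols[16,32) = 4x16
Unfold 1 (reflect across v@16): 4 holes -> [(5, 8), (5, 23), (6, 6), (6, 25)]
Unfold 2 (reflect across h@4): 8 holes -> [(1, 6), (1, 25), (2, 8), (2, 23), (5, 8), (5, 23), (6, 6), (6, 25)]

Answer: 8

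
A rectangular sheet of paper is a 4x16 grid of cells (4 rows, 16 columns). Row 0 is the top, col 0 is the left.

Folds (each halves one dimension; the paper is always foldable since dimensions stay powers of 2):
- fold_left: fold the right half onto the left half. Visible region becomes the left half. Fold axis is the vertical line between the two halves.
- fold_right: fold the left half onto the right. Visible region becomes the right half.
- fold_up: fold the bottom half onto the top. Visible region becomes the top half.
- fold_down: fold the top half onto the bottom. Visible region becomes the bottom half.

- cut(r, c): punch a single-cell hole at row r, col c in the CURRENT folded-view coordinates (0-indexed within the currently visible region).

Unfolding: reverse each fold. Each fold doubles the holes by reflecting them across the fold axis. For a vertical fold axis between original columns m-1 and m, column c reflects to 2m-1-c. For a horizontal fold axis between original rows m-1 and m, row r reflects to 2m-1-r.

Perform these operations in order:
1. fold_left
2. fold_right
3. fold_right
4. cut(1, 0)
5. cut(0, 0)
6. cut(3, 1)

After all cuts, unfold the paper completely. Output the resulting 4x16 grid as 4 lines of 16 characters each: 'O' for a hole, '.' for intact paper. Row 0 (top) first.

Op 1 fold_left: fold axis v@8; visible region now rows[0,4) x cols[0,8) = 4x8
Op 2 fold_right: fold axis v@4; visible region now rows[0,4) x cols[4,8) = 4x4
Op 3 fold_right: fold axis v@6; visible region now rows[0,4) x cols[6,8) = 4x2
Op 4 cut(1, 0): punch at orig (1,6); cuts so far [(1, 6)]; region rows[0,4) x cols[6,8) = 4x2
Op 5 cut(0, 0): punch at orig (0,6); cuts so far [(0, 6), (1, 6)]; region rows[0,4) x cols[6,8) = 4x2
Op 6 cut(3, 1): punch at orig (3,7); cuts so far [(0, 6), (1, 6), (3, 7)]; region rows[0,4) x cols[6,8) = 4x2
Unfold 1 (reflect across v@6): 6 holes -> [(0, 5), (0, 6), (1, 5), (1, 6), (3, 4), (3, 7)]
Unfold 2 (reflect across v@4): 12 holes -> [(0, 1), (0, 2), (0, 5), (0, 6), (1, 1), (1, 2), (1, 5), (1, 6), (3, 0), (3, 3), (3, 4), (3, 7)]
Unfold 3 (reflect across v@8): 24 holes -> [(0, 1), (0, 2), (0, 5), (0, 6), (0, 9), (0, 10), (0, 13), (0, 14), (1, 1), (1, 2), (1, 5), (1, 6), (1, 9), (1, 10), (1, 13), (1, 14), (3, 0), (3, 3), (3, 4), (3, 7), (3, 8), (3, 11), (3, 12), (3, 15)]

Answer: .OO..OO..OO..OO.
.OO..OO..OO..OO.
................
O..OO..OO..OO..O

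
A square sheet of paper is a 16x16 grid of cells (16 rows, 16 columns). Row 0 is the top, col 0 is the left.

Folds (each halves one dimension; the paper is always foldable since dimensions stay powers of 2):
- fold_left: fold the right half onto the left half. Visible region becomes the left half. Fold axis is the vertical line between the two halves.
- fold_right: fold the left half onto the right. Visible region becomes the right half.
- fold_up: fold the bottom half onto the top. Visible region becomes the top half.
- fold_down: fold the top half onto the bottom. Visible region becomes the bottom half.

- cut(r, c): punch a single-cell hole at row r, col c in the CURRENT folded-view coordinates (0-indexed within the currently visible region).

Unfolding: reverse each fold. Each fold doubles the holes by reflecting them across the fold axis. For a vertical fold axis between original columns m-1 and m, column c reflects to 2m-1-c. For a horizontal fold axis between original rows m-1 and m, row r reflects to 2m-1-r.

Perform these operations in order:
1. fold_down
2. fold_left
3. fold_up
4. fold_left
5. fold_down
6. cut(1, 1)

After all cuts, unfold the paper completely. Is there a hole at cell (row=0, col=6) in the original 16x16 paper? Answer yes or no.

Op 1 fold_down: fold axis h@8; visible region now rows[8,16) x cols[0,16) = 8x16
Op 2 fold_left: fold axis v@8; visible region now rows[8,16) x cols[0,8) = 8x8
Op 3 fold_up: fold axis h@12; visible region now rows[8,12) x cols[0,8) = 4x8
Op 4 fold_left: fold axis v@4; visible region now rows[8,12) x cols[0,4) = 4x4
Op 5 fold_down: fold axis h@10; visible region now rows[10,12) x cols[0,4) = 2x4
Op 6 cut(1, 1): punch at orig (11,1); cuts so far [(11, 1)]; region rows[10,12) x cols[0,4) = 2x4
Unfold 1 (reflect across h@10): 2 holes -> [(8, 1), (11, 1)]
Unfold 2 (reflect across v@4): 4 holes -> [(8, 1), (8, 6), (11, 1), (11, 6)]
Unfold 3 (reflect across h@12): 8 holes -> [(8, 1), (8, 6), (11, 1), (11, 6), (12, 1), (12, 6), (15, 1), (15, 6)]
Unfold 4 (reflect across v@8): 16 holes -> [(8, 1), (8, 6), (8, 9), (8, 14), (11, 1), (11, 6), (11, 9), (11, 14), (12, 1), (12, 6), (12, 9), (12, 14), (15, 1), (15, 6), (15, 9), (15, 14)]
Unfold 5 (reflect across h@8): 32 holes -> [(0, 1), (0, 6), (0, 9), (0, 14), (3, 1), (3, 6), (3, 9), (3, 14), (4, 1), (4, 6), (4, 9), (4, 14), (7, 1), (7, 6), (7, 9), (7, 14), (8, 1), (8, 6), (8, 9), (8, 14), (11, 1), (11, 6), (11, 9), (11, 14), (12, 1), (12, 6), (12, 9), (12, 14), (15, 1), (15, 6), (15, 9), (15, 14)]
Holes: [(0, 1), (0, 6), (0, 9), (0, 14), (3, 1), (3, 6), (3, 9), (3, 14), (4, 1), (4, 6), (4, 9), (4, 14), (7, 1), (7, 6), (7, 9), (7, 14), (8, 1), (8, 6), (8, 9), (8, 14), (11, 1), (11, 6), (11, 9), (11, 14), (12, 1), (12, 6), (12, 9), (12, 14), (15, 1), (15, 6), (15, 9), (15, 14)]

Answer: yes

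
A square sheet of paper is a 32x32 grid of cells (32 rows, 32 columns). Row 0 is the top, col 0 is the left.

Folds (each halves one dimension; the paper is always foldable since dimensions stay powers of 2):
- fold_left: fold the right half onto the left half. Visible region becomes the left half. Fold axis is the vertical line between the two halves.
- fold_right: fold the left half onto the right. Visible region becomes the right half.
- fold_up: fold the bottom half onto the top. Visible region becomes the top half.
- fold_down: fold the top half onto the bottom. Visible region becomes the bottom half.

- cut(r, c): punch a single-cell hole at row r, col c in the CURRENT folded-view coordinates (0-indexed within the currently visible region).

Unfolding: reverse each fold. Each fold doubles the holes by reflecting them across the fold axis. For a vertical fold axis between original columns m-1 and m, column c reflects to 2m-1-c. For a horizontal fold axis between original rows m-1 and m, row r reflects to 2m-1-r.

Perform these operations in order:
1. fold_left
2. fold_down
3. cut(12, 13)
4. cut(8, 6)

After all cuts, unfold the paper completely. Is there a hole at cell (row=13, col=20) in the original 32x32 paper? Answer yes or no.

Op 1 fold_left: fold axis v@16; visible region now rows[0,32) x cols[0,16) = 32x16
Op 2 fold_down: fold axis h@16; visible region now rows[16,32) x cols[0,16) = 16x16
Op 3 cut(12, 13): punch at orig (28,13); cuts so far [(28, 13)]; region rows[16,32) x cols[0,16) = 16x16
Op 4 cut(8, 6): punch at orig (24,6); cuts so far [(24, 6), (28, 13)]; region rows[16,32) x cols[0,16) = 16x16
Unfold 1 (reflect across h@16): 4 holes -> [(3, 13), (7, 6), (24, 6), (28, 13)]
Unfold 2 (reflect across v@16): 8 holes -> [(3, 13), (3, 18), (7, 6), (7, 25), (24, 6), (24, 25), (28, 13), (28, 18)]
Holes: [(3, 13), (3, 18), (7, 6), (7, 25), (24, 6), (24, 25), (28, 13), (28, 18)]

Answer: no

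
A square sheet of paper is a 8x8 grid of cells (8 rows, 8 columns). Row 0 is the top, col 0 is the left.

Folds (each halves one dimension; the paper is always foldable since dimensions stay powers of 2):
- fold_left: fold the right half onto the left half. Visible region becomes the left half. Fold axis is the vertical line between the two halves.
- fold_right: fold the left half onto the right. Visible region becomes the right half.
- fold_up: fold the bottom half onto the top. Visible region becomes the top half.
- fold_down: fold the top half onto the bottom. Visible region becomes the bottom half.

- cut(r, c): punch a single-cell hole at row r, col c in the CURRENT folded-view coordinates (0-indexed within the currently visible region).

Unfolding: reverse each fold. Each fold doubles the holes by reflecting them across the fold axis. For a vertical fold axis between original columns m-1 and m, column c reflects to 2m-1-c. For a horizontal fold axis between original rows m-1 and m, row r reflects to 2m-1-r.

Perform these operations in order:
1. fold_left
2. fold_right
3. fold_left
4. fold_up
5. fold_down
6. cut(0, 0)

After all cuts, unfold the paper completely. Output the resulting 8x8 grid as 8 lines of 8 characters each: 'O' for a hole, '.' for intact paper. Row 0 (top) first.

Answer: ........
OOOOOOOO
OOOOOOOO
........
........
OOOOOOOO
OOOOOOOO
........

Derivation:
Op 1 fold_left: fold axis v@4; visible region now rows[0,8) x cols[0,4) = 8x4
Op 2 fold_right: fold axis v@2; visible region now rows[0,8) x cols[2,4) = 8x2
Op 3 fold_left: fold axis v@3; visible region now rows[0,8) x cols[2,3) = 8x1
Op 4 fold_up: fold axis h@4; visible region now rows[0,4) x cols[2,3) = 4x1
Op 5 fold_down: fold axis h@2; visible region now rows[2,4) x cols[2,3) = 2x1
Op 6 cut(0, 0): punch at orig (2,2); cuts so far [(2, 2)]; region rows[2,4) x cols[2,3) = 2x1
Unfold 1 (reflect across h@2): 2 holes -> [(1, 2), (2, 2)]
Unfold 2 (reflect across h@4): 4 holes -> [(1, 2), (2, 2), (5, 2), (6, 2)]
Unfold 3 (reflect across v@3): 8 holes -> [(1, 2), (1, 3), (2, 2), (2, 3), (5, 2), (5, 3), (6, 2), (6, 3)]
Unfold 4 (reflect across v@2): 16 holes -> [(1, 0), (1, 1), (1, 2), (1, 3), (2, 0), (2, 1), (2, 2), (2, 3), (5, 0), (5, 1), (5, 2), (5, 3), (6, 0), (6, 1), (6, 2), (6, 3)]
Unfold 5 (reflect across v@4): 32 holes -> [(1, 0), (1, 1), (1, 2), (1, 3), (1, 4), (1, 5), (1, 6), (1, 7), (2, 0), (2, 1), (2, 2), (2, 3), (2, 4), (2, 5), (2, 6), (2, 7), (5, 0), (5, 1), (5, 2), (5, 3), (5, 4), (5, 5), (5, 6), (5, 7), (6, 0), (6, 1), (6, 2), (6, 3), (6, 4), (6, 5), (6, 6), (6, 7)]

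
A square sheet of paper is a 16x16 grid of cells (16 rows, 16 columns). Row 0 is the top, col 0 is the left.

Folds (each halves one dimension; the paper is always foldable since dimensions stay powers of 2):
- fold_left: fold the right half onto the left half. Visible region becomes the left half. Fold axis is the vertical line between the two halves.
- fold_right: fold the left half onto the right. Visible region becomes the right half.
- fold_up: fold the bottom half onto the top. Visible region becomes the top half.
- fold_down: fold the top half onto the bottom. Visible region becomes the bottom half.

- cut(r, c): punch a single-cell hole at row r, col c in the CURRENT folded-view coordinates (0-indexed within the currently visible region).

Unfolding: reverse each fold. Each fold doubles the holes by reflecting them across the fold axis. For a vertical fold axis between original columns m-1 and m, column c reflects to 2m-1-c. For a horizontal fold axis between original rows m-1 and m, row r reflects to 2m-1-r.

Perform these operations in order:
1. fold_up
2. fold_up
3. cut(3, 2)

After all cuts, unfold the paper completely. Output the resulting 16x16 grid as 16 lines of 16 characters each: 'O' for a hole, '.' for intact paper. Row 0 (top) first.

Op 1 fold_up: fold axis h@8; visible region now rows[0,8) x cols[0,16) = 8x16
Op 2 fold_up: fold axis h@4; visible region now rows[0,4) x cols[0,16) = 4x16
Op 3 cut(3, 2): punch at orig (3,2); cuts so far [(3, 2)]; region rows[0,4) x cols[0,16) = 4x16
Unfold 1 (reflect across h@4): 2 holes -> [(3, 2), (4, 2)]
Unfold 2 (reflect across h@8): 4 holes -> [(3, 2), (4, 2), (11, 2), (12, 2)]

Answer: ................
................
................
..O.............
..O.............
................
................
................
................
................
................
..O.............
..O.............
................
................
................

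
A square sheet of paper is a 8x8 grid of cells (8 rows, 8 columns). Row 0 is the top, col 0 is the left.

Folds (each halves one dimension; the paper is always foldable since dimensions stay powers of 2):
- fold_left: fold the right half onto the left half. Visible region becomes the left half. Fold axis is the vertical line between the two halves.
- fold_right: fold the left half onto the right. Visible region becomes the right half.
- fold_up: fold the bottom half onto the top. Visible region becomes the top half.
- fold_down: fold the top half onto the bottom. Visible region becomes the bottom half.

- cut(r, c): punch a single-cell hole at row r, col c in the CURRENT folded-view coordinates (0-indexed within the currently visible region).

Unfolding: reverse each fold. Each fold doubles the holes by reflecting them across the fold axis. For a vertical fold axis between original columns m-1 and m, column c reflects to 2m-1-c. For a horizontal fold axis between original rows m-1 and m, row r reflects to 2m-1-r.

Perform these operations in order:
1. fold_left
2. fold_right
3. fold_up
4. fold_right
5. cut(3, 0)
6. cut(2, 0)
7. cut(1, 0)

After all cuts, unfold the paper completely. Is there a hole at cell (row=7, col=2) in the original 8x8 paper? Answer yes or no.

Answer: no

Derivation:
Op 1 fold_left: fold axis v@4; visible region now rows[0,8) x cols[0,4) = 8x4
Op 2 fold_right: fold axis v@2; visible region now rows[0,8) x cols[2,4) = 8x2
Op 3 fold_up: fold axis h@4; visible region now rows[0,4) x cols[2,4) = 4x2
Op 4 fold_right: fold axis v@3; visible region now rows[0,4) x cols[3,4) = 4x1
Op 5 cut(3, 0): punch at orig (3,3); cuts so far [(3, 3)]; region rows[0,4) x cols[3,4) = 4x1
Op 6 cut(2, 0): punch at orig (2,3); cuts so far [(2, 3), (3, 3)]; region rows[0,4) x cols[3,4) = 4x1
Op 7 cut(1, 0): punch at orig (1,3); cuts so far [(1, 3), (2, 3), (3, 3)]; region rows[0,4) x cols[3,4) = 4x1
Unfold 1 (reflect across v@3): 6 holes -> [(1, 2), (1, 3), (2, 2), (2, 3), (3, 2), (3, 3)]
Unfold 2 (reflect across h@4): 12 holes -> [(1, 2), (1, 3), (2, 2), (2, 3), (3, 2), (3, 3), (4, 2), (4, 3), (5, 2), (5, 3), (6, 2), (6, 3)]
Unfold 3 (reflect across v@2): 24 holes -> [(1, 0), (1, 1), (1, 2), (1, 3), (2, 0), (2, 1), (2, 2), (2, 3), (3, 0), (3, 1), (3, 2), (3, 3), (4, 0), (4, 1), (4, 2), (4, 3), (5, 0), (5, 1), (5, 2), (5, 3), (6, 0), (6, 1), (6, 2), (6, 3)]
Unfold 4 (reflect across v@4): 48 holes -> [(1, 0), (1, 1), (1, 2), (1, 3), (1, 4), (1, 5), (1, 6), (1, 7), (2, 0), (2, 1), (2, 2), (2, 3), (2, 4), (2, 5), (2, 6), (2, 7), (3, 0), (3, 1), (3, 2), (3, 3), (3, 4), (3, 5), (3, 6), (3, 7), (4, 0), (4, 1), (4, 2), (4, 3), (4, 4), (4, 5), (4, 6), (4, 7), (5, 0), (5, 1), (5, 2), (5, 3), (5, 4), (5, 5), (5, 6), (5, 7), (6, 0), (6, 1), (6, 2), (6, 3), (6, 4), (6, 5), (6, 6), (6, 7)]
Holes: [(1, 0), (1, 1), (1, 2), (1, 3), (1, 4), (1, 5), (1, 6), (1, 7), (2, 0), (2, 1), (2, 2), (2, 3), (2, 4), (2, 5), (2, 6), (2, 7), (3, 0), (3, 1), (3, 2), (3, 3), (3, 4), (3, 5), (3, 6), (3, 7), (4, 0), (4, 1), (4, 2), (4, 3), (4, 4), (4, 5), (4, 6), (4, 7), (5, 0), (5, 1), (5, 2), (5, 3), (5, 4), (5, 5), (5, 6), (5, 7), (6, 0), (6, 1), (6, 2), (6, 3), (6, 4), (6, 5), (6, 6), (6, 7)]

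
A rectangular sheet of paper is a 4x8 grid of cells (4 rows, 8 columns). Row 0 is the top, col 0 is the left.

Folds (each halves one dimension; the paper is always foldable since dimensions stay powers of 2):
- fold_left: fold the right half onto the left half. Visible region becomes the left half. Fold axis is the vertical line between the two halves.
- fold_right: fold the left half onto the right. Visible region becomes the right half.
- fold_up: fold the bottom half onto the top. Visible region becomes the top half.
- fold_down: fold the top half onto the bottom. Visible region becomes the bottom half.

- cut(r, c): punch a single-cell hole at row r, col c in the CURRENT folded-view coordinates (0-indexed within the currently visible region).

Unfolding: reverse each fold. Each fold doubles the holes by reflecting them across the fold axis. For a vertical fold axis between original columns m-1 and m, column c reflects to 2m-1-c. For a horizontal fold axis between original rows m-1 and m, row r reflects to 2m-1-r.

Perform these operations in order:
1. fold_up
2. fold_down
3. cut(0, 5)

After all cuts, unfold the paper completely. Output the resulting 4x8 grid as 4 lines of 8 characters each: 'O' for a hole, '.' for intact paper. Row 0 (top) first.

Answer: .....O..
.....O..
.....O..
.....O..

Derivation:
Op 1 fold_up: fold axis h@2; visible region now rows[0,2) x cols[0,8) = 2x8
Op 2 fold_down: fold axis h@1; visible region now rows[1,2) x cols[0,8) = 1x8
Op 3 cut(0, 5): punch at orig (1,5); cuts so far [(1, 5)]; region rows[1,2) x cols[0,8) = 1x8
Unfold 1 (reflect across h@1): 2 holes -> [(0, 5), (1, 5)]
Unfold 2 (reflect across h@2): 4 holes -> [(0, 5), (1, 5), (2, 5), (3, 5)]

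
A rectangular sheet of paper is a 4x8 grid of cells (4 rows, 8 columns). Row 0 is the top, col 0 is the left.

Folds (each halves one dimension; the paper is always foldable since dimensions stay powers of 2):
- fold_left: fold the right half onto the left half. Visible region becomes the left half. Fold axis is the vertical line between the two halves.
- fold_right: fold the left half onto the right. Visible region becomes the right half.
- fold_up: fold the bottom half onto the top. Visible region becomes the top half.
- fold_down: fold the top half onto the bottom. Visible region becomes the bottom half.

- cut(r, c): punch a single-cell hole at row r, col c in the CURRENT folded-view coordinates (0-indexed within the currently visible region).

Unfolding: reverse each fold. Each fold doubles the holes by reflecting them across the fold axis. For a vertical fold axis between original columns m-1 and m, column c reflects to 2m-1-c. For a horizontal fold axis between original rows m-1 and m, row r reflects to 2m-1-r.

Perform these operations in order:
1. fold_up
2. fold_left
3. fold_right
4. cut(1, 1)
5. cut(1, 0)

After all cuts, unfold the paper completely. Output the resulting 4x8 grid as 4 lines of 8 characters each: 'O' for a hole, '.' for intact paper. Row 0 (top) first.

Op 1 fold_up: fold axis h@2; visible region now rows[0,2) x cols[0,8) = 2x8
Op 2 fold_left: fold axis v@4; visible region now rows[0,2) x cols[0,4) = 2x4
Op 3 fold_right: fold axis v@2; visible region now rows[0,2) x cols[2,4) = 2x2
Op 4 cut(1, 1): punch at orig (1,3); cuts so far [(1, 3)]; region rows[0,2) x cols[2,4) = 2x2
Op 5 cut(1, 0): punch at orig (1,2); cuts so far [(1, 2), (1, 3)]; region rows[0,2) x cols[2,4) = 2x2
Unfold 1 (reflect across v@2): 4 holes -> [(1, 0), (1, 1), (1, 2), (1, 3)]
Unfold 2 (reflect across v@4): 8 holes -> [(1, 0), (1, 1), (1, 2), (1, 3), (1, 4), (1, 5), (1, 6), (1, 7)]
Unfold 3 (reflect across h@2): 16 holes -> [(1, 0), (1, 1), (1, 2), (1, 3), (1, 4), (1, 5), (1, 6), (1, 7), (2, 0), (2, 1), (2, 2), (2, 3), (2, 4), (2, 5), (2, 6), (2, 7)]

Answer: ........
OOOOOOOO
OOOOOOOO
........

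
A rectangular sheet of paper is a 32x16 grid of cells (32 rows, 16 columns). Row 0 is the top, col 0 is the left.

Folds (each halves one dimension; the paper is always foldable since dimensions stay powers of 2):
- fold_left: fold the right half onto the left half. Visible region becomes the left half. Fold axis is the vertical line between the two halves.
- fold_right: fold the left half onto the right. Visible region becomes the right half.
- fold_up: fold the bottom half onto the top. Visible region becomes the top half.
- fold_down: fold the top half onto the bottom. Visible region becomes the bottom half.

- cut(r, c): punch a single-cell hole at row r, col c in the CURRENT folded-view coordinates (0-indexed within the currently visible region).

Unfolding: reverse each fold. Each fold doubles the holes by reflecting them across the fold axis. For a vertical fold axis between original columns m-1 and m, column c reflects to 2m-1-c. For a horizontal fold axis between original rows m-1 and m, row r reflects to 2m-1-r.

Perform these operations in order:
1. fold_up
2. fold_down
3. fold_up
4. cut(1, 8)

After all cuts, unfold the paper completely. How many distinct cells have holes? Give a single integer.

Answer: 8

Derivation:
Op 1 fold_up: fold axis h@16; visible region now rows[0,16) x cols[0,16) = 16x16
Op 2 fold_down: fold axis h@8; visible region now rows[8,16) x cols[0,16) = 8x16
Op 3 fold_up: fold axis h@12; visible region now rows[8,12) x cols[0,16) = 4x16
Op 4 cut(1, 8): punch at orig (9,8); cuts so far [(9, 8)]; region rows[8,12) x cols[0,16) = 4x16
Unfold 1 (reflect across h@12): 2 holes -> [(9, 8), (14, 8)]
Unfold 2 (reflect across h@8): 4 holes -> [(1, 8), (6, 8), (9, 8), (14, 8)]
Unfold 3 (reflect across h@16): 8 holes -> [(1, 8), (6, 8), (9, 8), (14, 8), (17, 8), (22, 8), (25, 8), (30, 8)]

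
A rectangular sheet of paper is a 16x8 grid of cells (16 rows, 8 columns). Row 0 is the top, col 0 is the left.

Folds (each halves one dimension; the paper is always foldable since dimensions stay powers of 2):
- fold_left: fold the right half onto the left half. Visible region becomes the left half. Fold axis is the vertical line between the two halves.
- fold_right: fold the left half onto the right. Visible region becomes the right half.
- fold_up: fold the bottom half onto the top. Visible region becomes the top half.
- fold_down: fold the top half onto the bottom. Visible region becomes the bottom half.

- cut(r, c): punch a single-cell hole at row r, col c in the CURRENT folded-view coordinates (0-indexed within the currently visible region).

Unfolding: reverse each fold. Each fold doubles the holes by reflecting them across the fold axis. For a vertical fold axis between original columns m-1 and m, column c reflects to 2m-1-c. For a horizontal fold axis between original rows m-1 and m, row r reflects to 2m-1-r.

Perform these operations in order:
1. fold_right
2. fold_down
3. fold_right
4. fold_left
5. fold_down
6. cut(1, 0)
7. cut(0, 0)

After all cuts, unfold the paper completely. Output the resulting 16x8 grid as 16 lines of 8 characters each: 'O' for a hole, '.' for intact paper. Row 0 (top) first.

Answer: ........
........
OOOOOOOO
OOOOOOOO
OOOOOOOO
OOOOOOOO
........
........
........
........
OOOOOOOO
OOOOOOOO
OOOOOOOO
OOOOOOOO
........
........

Derivation:
Op 1 fold_right: fold axis v@4; visible region now rows[0,16) x cols[4,8) = 16x4
Op 2 fold_down: fold axis h@8; visible region now rows[8,16) x cols[4,8) = 8x4
Op 3 fold_right: fold axis v@6; visible region now rows[8,16) x cols[6,8) = 8x2
Op 4 fold_left: fold axis v@7; visible region now rows[8,16) x cols[6,7) = 8x1
Op 5 fold_down: fold axis h@12; visible region now rows[12,16) x cols[6,7) = 4x1
Op 6 cut(1, 0): punch at orig (13,6); cuts so far [(13, 6)]; region rows[12,16) x cols[6,7) = 4x1
Op 7 cut(0, 0): punch at orig (12,6); cuts so far [(12, 6), (13, 6)]; region rows[12,16) x cols[6,7) = 4x1
Unfold 1 (reflect across h@12): 4 holes -> [(10, 6), (11, 6), (12, 6), (13, 6)]
Unfold 2 (reflect across v@7): 8 holes -> [(10, 6), (10, 7), (11, 6), (11, 7), (12, 6), (12, 7), (13, 6), (13, 7)]
Unfold 3 (reflect across v@6): 16 holes -> [(10, 4), (10, 5), (10, 6), (10, 7), (11, 4), (11, 5), (11, 6), (11, 7), (12, 4), (12, 5), (12, 6), (12, 7), (13, 4), (13, 5), (13, 6), (13, 7)]
Unfold 4 (reflect across h@8): 32 holes -> [(2, 4), (2, 5), (2, 6), (2, 7), (3, 4), (3, 5), (3, 6), (3, 7), (4, 4), (4, 5), (4, 6), (4, 7), (5, 4), (5, 5), (5, 6), (5, 7), (10, 4), (10, 5), (10, 6), (10, 7), (11, 4), (11, 5), (11, 6), (11, 7), (12, 4), (12, 5), (12, 6), (12, 7), (13, 4), (13, 5), (13, 6), (13, 7)]
Unfold 5 (reflect across v@4): 64 holes -> [(2, 0), (2, 1), (2, 2), (2, 3), (2, 4), (2, 5), (2, 6), (2, 7), (3, 0), (3, 1), (3, 2), (3, 3), (3, 4), (3, 5), (3, 6), (3, 7), (4, 0), (4, 1), (4, 2), (4, 3), (4, 4), (4, 5), (4, 6), (4, 7), (5, 0), (5, 1), (5, 2), (5, 3), (5, 4), (5, 5), (5, 6), (5, 7), (10, 0), (10, 1), (10, 2), (10, 3), (10, 4), (10, 5), (10, 6), (10, 7), (11, 0), (11, 1), (11, 2), (11, 3), (11, 4), (11, 5), (11, 6), (11, 7), (12, 0), (12, 1), (12, 2), (12, 3), (12, 4), (12, 5), (12, 6), (12, 7), (13, 0), (13, 1), (13, 2), (13, 3), (13, 4), (13, 5), (13, 6), (13, 7)]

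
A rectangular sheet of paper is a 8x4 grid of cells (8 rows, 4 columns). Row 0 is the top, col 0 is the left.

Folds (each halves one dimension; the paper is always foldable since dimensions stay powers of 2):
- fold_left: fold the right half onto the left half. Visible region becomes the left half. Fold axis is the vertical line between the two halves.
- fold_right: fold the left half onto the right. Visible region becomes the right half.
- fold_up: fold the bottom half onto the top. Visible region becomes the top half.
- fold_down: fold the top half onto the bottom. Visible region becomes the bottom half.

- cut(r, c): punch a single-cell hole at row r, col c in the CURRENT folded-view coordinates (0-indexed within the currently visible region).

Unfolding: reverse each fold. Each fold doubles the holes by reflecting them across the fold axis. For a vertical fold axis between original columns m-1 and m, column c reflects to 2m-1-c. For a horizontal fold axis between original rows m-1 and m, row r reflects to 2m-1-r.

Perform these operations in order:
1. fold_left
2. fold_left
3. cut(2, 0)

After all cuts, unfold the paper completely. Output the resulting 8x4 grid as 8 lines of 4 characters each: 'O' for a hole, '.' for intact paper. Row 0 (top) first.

Answer: ....
....
OOOO
....
....
....
....
....

Derivation:
Op 1 fold_left: fold axis v@2; visible region now rows[0,8) x cols[0,2) = 8x2
Op 2 fold_left: fold axis v@1; visible region now rows[0,8) x cols[0,1) = 8x1
Op 3 cut(2, 0): punch at orig (2,0); cuts so far [(2, 0)]; region rows[0,8) x cols[0,1) = 8x1
Unfold 1 (reflect across v@1): 2 holes -> [(2, 0), (2, 1)]
Unfold 2 (reflect across v@2): 4 holes -> [(2, 0), (2, 1), (2, 2), (2, 3)]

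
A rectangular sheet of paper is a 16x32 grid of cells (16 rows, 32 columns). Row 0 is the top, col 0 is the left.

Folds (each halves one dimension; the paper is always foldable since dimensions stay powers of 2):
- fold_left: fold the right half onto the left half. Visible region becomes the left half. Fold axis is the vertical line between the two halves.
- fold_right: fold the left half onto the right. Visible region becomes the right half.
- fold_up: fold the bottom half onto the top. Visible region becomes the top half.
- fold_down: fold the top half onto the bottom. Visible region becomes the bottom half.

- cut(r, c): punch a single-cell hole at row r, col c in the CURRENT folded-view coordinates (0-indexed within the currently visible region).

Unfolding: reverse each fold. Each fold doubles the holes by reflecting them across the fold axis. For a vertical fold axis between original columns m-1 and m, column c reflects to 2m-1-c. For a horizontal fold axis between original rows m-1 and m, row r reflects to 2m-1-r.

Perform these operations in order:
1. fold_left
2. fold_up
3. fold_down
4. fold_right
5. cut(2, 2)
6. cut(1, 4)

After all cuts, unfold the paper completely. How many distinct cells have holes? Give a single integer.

Answer: 32

Derivation:
Op 1 fold_left: fold axis v@16; visible region now rows[0,16) x cols[0,16) = 16x16
Op 2 fold_up: fold axis h@8; visible region now rows[0,8) x cols[0,16) = 8x16
Op 3 fold_down: fold axis h@4; visible region now rows[4,8) x cols[0,16) = 4x16
Op 4 fold_right: fold axis v@8; visible region now rows[4,8) x cols[8,16) = 4x8
Op 5 cut(2, 2): punch at orig (6,10); cuts so far [(6, 10)]; region rows[4,8) x cols[8,16) = 4x8
Op 6 cut(1, 4): punch at orig (5,12); cuts so far [(5, 12), (6, 10)]; region rows[4,8) x cols[8,16) = 4x8
Unfold 1 (reflect across v@8): 4 holes -> [(5, 3), (5, 12), (6, 5), (6, 10)]
Unfold 2 (reflect across h@4): 8 holes -> [(1, 5), (1, 10), (2, 3), (2, 12), (5, 3), (5, 12), (6, 5), (6, 10)]
Unfold 3 (reflect across h@8): 16 holes -> [(1, 5), (1, 10), (2, 3), (2, 12), (5, 3), (5, 12), (6, 5), (6, 10), (9, 5), (9, 10), (10, 3), (10, 12), (13, 3), (13, 12), (14, 5), (14, 10)]
Unfold 4 (reflect across v@16): 32 holes -> [(1, 5), (1, 10), (1, 21), (1, 26), (2, 3), (2, 12), (2, 19), (2, 28), (5, 3), (5, 12), (5, 19), (5, 28), (6, 5), (6, 10), (6, 21), (6, 26), (9, 5), (9, 10), (9, 21), (9, 26), (10, 3), (10, 12), (10, 19), (10, 28), (13, 3), (13, 12), (13, 19), (13, 28), (14, 5), (14, 10), (14, 21), (14, 26)]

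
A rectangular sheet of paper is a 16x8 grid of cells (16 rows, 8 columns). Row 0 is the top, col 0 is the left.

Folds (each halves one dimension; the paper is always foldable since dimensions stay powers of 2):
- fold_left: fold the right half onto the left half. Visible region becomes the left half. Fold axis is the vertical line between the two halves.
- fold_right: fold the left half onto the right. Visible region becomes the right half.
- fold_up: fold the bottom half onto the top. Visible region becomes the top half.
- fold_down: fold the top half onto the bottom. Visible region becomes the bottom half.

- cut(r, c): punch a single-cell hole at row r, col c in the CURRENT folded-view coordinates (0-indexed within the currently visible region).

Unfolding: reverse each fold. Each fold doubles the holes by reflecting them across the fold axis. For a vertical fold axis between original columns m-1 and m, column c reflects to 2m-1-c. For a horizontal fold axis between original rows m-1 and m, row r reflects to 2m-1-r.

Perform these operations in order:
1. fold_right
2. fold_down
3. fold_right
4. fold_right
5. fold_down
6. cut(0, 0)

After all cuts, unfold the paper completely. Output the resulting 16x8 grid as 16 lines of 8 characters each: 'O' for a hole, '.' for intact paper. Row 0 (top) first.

Op 1 fold_right: fold axis v@4; visible region now rows[0,16) x cols[4,8) = 16x4
Op 2 fold_down: fold axis h@8; visible region now rows[8,16) x cols[4,8) = 8x4
Op 3 fold_right: fold axis v@6; visible region now rows[8,16) x cols[6,8) = 8x2
Op 4 fold_right: fold axis v@7; visible region now rows[8,16) x cols[7,8) = 8x1
Op 5 fold_down: fold axis h@12; visible region now rows[12,16) x cols[7,8) = 4x1
Op 6 cut(0, 0): punch at orig (12,7); cuts so far [(12, 7)]; region rows[12,16) x cols[7,8) = 4x1
Unfold 1 (reflect across h@12): 2 holes -> [(11, 7), (12, 7)]
Unfold 2 (reflect across v@7): 4 holes -> [(11, 6), (11, 7), (12, 6), (12, 7)]
Unfold 3 (reflect across v@6): 8 holes -> [(11, 4), (11, 5), (11, 6), (11, 7), (12, 4), (12, 5), (12, 6), (12, 7)]
Unfold 4 (reflect across h@8): 16 holes -> [(3, 4), (3, 5), (3, 6), (3, 7), (4, 4), (4, 5), (4, 6), (4, 7), (11, 4), (11, 5), (11, 6), (11, 7), (12, 4), (12, 5), (12, 6), (12, 7)]
Unfold 5 (reflect across v@4): 32 holes -> [(3, 0), (3, 1), (3, 2), (3, 3), (3, 4), (3, 5), (3, 6), (3, 7), (4, 0), (4, 1), (4, 2), (4, 3), (4, 4), (4, 5), (4, 6), (4, 7), (11, 0), (11, 1), (11, 2), (11, 3), (11, 4), (11, 5), (11, 6), (11, 7), (12, 0), (12, 1), (12, 2), (12, 3), (12, 4), (12, 5), (12, 6), (12, 7)]

Answer: ........
........
........
OOOOOOOO
OOOOOOOO
........
........
........
........
........
........
OOOOOOOO
OOOOOOOO
........
........
........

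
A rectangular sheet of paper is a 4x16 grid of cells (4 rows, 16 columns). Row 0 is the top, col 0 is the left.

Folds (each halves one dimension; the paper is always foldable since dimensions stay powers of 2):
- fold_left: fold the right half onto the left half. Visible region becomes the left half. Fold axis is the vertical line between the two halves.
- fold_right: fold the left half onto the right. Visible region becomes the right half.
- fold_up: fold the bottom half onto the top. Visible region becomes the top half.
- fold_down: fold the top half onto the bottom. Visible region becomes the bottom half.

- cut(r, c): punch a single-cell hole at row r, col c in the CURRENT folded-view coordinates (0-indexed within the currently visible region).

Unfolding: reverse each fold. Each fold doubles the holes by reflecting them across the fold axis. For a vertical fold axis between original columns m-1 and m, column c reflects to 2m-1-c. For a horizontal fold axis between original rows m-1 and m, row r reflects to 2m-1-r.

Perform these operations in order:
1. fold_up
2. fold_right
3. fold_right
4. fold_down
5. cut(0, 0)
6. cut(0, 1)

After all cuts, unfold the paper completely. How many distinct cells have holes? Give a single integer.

Op 1 fold_up: fold axis h@2; visible region now rows[0,2) x cols[0,16) = 2x16
Op 2 fold_right: fold axis v@8; visible region now rows[0,2) x cols[8,16) = 2x8
Op 3 fold_right: fold axis v@12; visible region now rows[0,2) x cols[12,16) = 2x4
Op 4 fold_down: fold axis h@1; visible region now rows[1,2) x cols[12,16) = 1x4
Op 5 cut(0, 0): punch at orig (1,12); cuts so far [(1, 12)]; region rows[1,2) x cols[12,16) = 1x4
Op 6 cut(0, 1): punch at orig (1,13); cuts so far [(1, 12), (1, 13)]; region rows[1,2) x cols[12,16) = 1x4
Unfold 1 (reflect across h@1): 4 holes -> [(0, 12), (0, 13), (1, 12), (1, 13)]
Unfold 2 (reflect across v@12): 8 holes -> [(0, 10), (0, 11), (0, 12), (0, 13), (1, 10), (1, 11), (1, 12), (1, 13)]
Unfold 3 (reflect across v@8): 16 holes -> [(0, 2), (0, 3), (0, 4), (0, 5), (0, 10), (0, 11), (0, 12), (0, 13), (1, 2), (1, 3), (1, 4), (1, 5), (1, 10), (1, 11), (1, 12), (1, 13)]
Unfold 4 (reflect across h@2): 32 holes -> [(0, 2), (0, 3), (0, 4), (0, 5), (0, 10), (0, 11), (0, 12), (0, 13), (1, 2), (1, 3), (1, 4), (1, 5), (1, 10), (1, 11), (1, 12), (1, 13), (2, 2), (2, 3), (2, 4), (2, 5), (2, 10), (2, 11), (2, 12), (2, 13), (3, 2), (3, 3), (3, 4), (3, 5), (3, 10), (3, 11), (3, 12), (3, 13)]

Answer: 32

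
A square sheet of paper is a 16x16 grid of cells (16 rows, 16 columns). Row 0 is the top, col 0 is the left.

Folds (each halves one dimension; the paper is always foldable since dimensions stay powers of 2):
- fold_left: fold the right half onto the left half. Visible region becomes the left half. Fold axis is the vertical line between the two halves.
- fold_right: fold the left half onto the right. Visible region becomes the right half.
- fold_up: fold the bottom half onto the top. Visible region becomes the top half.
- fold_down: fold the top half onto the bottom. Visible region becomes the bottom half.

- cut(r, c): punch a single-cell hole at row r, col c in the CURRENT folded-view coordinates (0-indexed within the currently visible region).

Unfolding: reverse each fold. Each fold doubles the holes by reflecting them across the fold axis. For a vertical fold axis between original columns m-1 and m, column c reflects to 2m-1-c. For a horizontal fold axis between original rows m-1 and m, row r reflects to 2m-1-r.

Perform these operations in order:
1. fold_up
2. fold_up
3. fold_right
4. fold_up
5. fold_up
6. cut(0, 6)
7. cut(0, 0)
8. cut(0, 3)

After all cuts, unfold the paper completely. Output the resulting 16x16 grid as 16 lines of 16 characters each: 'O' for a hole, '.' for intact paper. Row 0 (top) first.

Answer: .O..O..OO..O..O.
.O..O..OO..O..O.
.O..O..OO..O..O.
.O..O..OO..O..O.
.O..O..OO..O..O.
.O..O..OO..O..O.
.O..O..OO..O..O.
.O..O..OO..O..O.
.O..O..OO..O..O.
.O..O..OO..O..O.
.O..O..OO..O..O.
.O..O..OO..O..O.
.O..O..OO..O..O.
.O..O..OO..O..O.
.O..O..OO..O..O.
.O..O..OO..O..O.

Derivation:
Op 1 fold_up: fold axis h@8; visible region now rows[0,8) x cols[0,16) = 8x16
Op 2 fold_up: fold axis h@4; visible region now rows[0,4) x cols[0,16) = 4x16
Op 3 fold_right: fold axis v@8; visible region now rows[0,4) x cols[8,16) = 4x8
Op 4 fold_up: fold axis h@2; visible region now rows[0,2) x cols[8,16) = 2x8
Op 5 fold_up: fold axis h@1; visible region now rows[0,1) x cols[8,16) = 1x8
Op 6 cut(0, 6): punch at orig (0,14); cuts so far [(0, 14)]; region rows[0,1) x cols[8,16) = 1x8
Op 7 cut(0, 0): punch at orig (0,8); cuts so far [(0, 8), (0, 14)]; region rows[0,1) x cols[8,16) = 1x8
Op 8 cut(0, 3): punch at orig (0,11); cuts so far [(0, 8), (0, 11), (0, 14)]; region rows[0,1) x cols[8,16) = 1x8
Unfold 1 (reflect across h@1): 6 holes -> [(0, 8), (0, 11), (0, 14), (1, 8), (1, 11), (1, 14)]
Unfold 2 (reflect across h@2): 12 holes -> [(0, 8), (0, 11), (0, 14), (1, 8), (1, 11), (1, 14), (2, 8), (2, 11), (2, 14), (3, 8), (3, 11), (3, 14)]
Unfold 3 (reflect across v@8): 24 holes -> [(0, 1), (0, 4), (0, 7), (0, 8), (0, 11), (0, 14), (1, 1), (1, 4), (1, 7), (1, 8), (1, 11), (1, 14), (2, 1), (2, 4), (2, 7), (2, 8), (2, 11), (2, 14), (3, 1), (3, 4), (3, 7), (3, 8), (3, 11), (3, 14)]
Unfold 4 (reflect across h@4): 48 holes -> [(0, 1), (0, 4), (0, 7), (0, 8), (0, 11), (0, 14), (1, 1), (1, 4), (1, 7), (1, 8), (1, 11), (1, 14), (2, 1), (2, 4), (2, 7), (2, 8), (2, 11), (2, 14), (3, 1), (3, 4), (3, 7), (3, 8), (3, 11), (3, 14), (4, 1), (4, 4), (4, 7), (4, 8), (4, 11), (4, 14), (5, 1), (5, 4), (5, 7), (5, 8), (5, 11), (5, 14), (6, 1), (6, 4), (6, 7), (6, 8), (6, 11), (6, 14), (7, 1), (7, 4), (7, 7), (7, 8), (7, 11), (7, 14)]
Unfold 5 (reflect across h@8): 96 holes -> [(0, 1), (0, 4), (0, 7), (0, 8), (0, 11), (0, 14), (1, 1), (1, 4), (1, 7), (1, 8), (1, 11), (1, 14), (2, 1), (2, 4), (2, 7), (2, 8), (2, 11), (2, 14), (3, 1), (3, 4), (3, 7), (3, 8), (3, 11), (3, 14), (4, 1), (4, 4), (4, 7), (4, 8), (4, 11), (4, 14), (5, 1), (5, 4), (5, 7), (5, 8), (5, 11), (5, 14), (6, 1), (6, 4), (6, 7), (6, 8), (6, 11), (6, 14), (7, 1), (7, 4), (7, 7), (7, 8), (7, 11), (7, 14), (8, 1), (8, 4), (8, 7), (8, 8), (8, 11), (8, 14), (9, 1), (9, 4), (9, 7), (9, 8), (9, 11), (9, 14), (10, 1), (10, 4), (10, 7), (10, 8), (10, 11), (10, 14), (11, 1), (11, 4), (11, 7), (11, 8), (11, 11), (11, 14), (12, 1), (12, 4), (12, 7), (12, 8), (12, 11), (12, 14), (13, 1), (13, 4), (13, 7), (13, 8), (13, 11), (13, 14), (14, 1), (14, 4), (14, 7), (14, 8), (14, 11), (14, 14), (15, 1), (15, 4), (15, 7), (15, 8), (15, 11), (15, 14)]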